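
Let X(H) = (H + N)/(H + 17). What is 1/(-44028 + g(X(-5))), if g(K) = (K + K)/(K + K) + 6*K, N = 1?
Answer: -1/44029 ≈ -2.2712e-5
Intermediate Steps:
X(H) = (1 + H)/(17 + H) (X(H) = (H + 1)/(H + 17) = (1 + H)/(17 + H))
g(K) = 1 + 6*K (g(K) = (2*K)/((2*K)) + 6*K = (2*K)*(1/(2*K)) + 6*K = 1 + 6*K)
1/(-44028 + g(X(-5))) = 1/(-44028 + (1 + 6*((1 - 5)/(17 - 5)))) = 1/(-44028 + (1 + 6*(-4/12))) = 1/(-44028 + (1 + 6*((1/12)*(-4)))) = 1/(-44028 + (1 + 6*(-⅓))) = 1/(-44028 + (1 - 2)) = 1/(-44028 - 1) = 1/(-44029) = -1/44029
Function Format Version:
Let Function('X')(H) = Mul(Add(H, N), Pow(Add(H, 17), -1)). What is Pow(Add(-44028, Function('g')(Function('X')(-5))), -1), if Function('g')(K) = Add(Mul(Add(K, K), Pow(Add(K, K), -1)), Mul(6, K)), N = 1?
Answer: Rational(-1, 44029) ≈ -2.2712e-5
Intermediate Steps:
Function('X')(H) = Mul(Pow(Add(17, H), -1), Add(1, H)) (Function('X')(H) = Mul(Add(H, 1), Pow(Add(H, 17), -1)) = Mul(Add(1, H), Pow(Add(17, H), -1)) = Mul(Pow(Add(17, H), -1), Add(1, H)))
Function('g')(K) = Add(1, Mul(6, K)) (Function('g')(K) = Add(Mul(Mul(2, K), Pow(Mul(2, K), -1)), Mul(6, K)) = Add(Mul(Mul(2, K), Mul(Rational(1, 2), Pow(K, -1))), Mul(6, K)) = Add(1, Mul(6, K)))
Pow(Add(-44028, Function('g')(Function('X')(-5))), -1) = Pow(Add(-44028, Add(1, Mul(6, Mul(Pow(Add(17, -5), -1), Add(1, -5))))), -1) = Pow(Add(-44028, Add(1, Mul(6, Mul(Pow(12, -1), -4)))), -1) = Pow(Add(-44028, Add(1, Mul(6, Mul(Rational(1, 12), -4)))), -1) = Pow(Add(-44028, Add(1, Mul(6, Rational(-1, 3)))), -1) = Pow(Add(-44028, Add(1, -2)), -1) = Pow(Add(-44028, -1), -1) = Pow(-44029, -1) = Rational(-1, 44029)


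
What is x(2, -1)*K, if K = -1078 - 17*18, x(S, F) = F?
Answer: 1384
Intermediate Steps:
K = -1384 (K = -1078 - 1*306 = -1078 - 306 = -1384)
x(2, -1)*K = -1*(-1384) = 1384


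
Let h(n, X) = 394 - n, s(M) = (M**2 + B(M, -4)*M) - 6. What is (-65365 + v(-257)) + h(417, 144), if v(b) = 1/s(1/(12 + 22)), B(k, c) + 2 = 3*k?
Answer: -114429289/1750 ≈ -65388.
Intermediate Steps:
B(k, c) = -2 + 3*k
s(M) = -6 + M**2 + M*(-2 + 3*M) (s(M) = (M**2 + (-2 + 3*M)*M) - 6 = (M**2 + M*(-2 + 3*M)) - 6 = -6 + M**2 + M*(-2 + 3*M))
v(b) = -289/1750 (v(b) = 1/(-6 - 2/(12 + 22) + 4*(1/(12 + 22))**2) = 1/(-6 - 2/34 + 4*(1/34)**2) = 1/(-6 - 2*1/34 + 4*(1/34)**2) = 1/(-6 - 1/17 + 4*(1/1156)) = 1/(-6 - 1/17 + 1/289) = 1/(-1750/289) = -289/1750)
(-65365 + v(-257)) + h(417, 144) = (-65365 - 289/1750) + (394 - 1*417) = -114389039/1750 + (394 - 417) = -114389039/1750 - 23 = -114429289/1750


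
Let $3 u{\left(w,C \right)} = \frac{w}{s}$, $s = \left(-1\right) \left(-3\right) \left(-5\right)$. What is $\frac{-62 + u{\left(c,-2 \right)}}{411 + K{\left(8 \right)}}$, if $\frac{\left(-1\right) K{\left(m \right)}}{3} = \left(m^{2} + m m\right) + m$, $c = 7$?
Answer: $- \frac{2797}{135} \approx -20.719$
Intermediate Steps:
$s = -15$ ($s = 3 \left(-5\right) = -15$)
$u{\left(w,C \right)} = - \frac{w}{45}$ ($u{\left(w,C \right)} = \frac{w \frac{1}{-15}}{3} = \frac{w \left(- \frac{1}{15}\right)}{3} = \frac{\left(- \frac{1}{15}\right) w}{3} = - \frac{w}{45}$)
$K{\left(m \right)} = - 6 m^{2} - 3 m$ ($K{\left(m \right)} = - 3 \left(\left(m^{2} + m m\right) + m\right) = - 3 \left(\left(m^{2} + m^{2}\right) + m\right) = - 3 \left(2 m^{2} + m\right) = - 3 \left(m + 2 m^{2}\right) = - 6 m^{2} - 3 m$)
$\frac{-62 + u{\left(c,-2 \right)}}{411 + K{\left(8 \right)}} = \frac{-62 - \frac{7}{45}}{411 - 24 \left(1 + 2 \cdot 8\right)} = \frac{-62 - \frac{7}{45}}{411 - 24 \left(1 + 16\right)} = - \frac{2797}{45 \left(411 - 24 \cdot 17\right)} = - \frac{2797}{45 \left(411 - 408\right)} = - \frac{2797}{45 \cdot 3} = \left(- \frac{2797}{45}\right) \frac{1}{3} = - \frac{2797}{135}$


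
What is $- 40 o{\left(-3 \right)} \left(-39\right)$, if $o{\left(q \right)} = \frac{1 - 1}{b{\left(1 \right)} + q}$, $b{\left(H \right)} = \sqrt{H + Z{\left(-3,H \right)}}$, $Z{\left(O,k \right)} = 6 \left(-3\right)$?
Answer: $0$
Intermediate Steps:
$Z{\left(O,k \right)} = -18$
$b{\left(H \right)} = \sqrt{-18 + H}$ ($b{\left(H \right)} = \sqrt{H - 18} = \sqrt{-18 + H}$)
$o{\left(q \right)} = 0$ ($o{\left(q \right)} = \frac{1 - 1}{\sqrt{-18 + 1} + q} = \frac{0}{\sqrt{-17} + q} = \frac{0}{i \sqrt{17} + q} = \frac{0}{q + i \sqrt{17}} = 0$)
$- 40 o{\left(-3 \right)} \left(-39\right) = \left(-40\right) 0 \left(-39\right) = 0 \left(-39\right) = 0$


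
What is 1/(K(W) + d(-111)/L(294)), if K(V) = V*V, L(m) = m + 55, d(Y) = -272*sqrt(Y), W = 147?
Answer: 877332603/18958282955635 + 94928*I*sqrt(111)/56874848866905 ≈ 4.6277e-5 + 1.7585e-8*I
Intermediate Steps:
L(m) = 55 + m
K(V) = V**2
1/(K(W) + d(-111)/L(294)) = 1/(147**2 + (-272*I*sqrt(111))/(55 + 294)) = 1/(21609 - 272*I*sqrt(111)/349)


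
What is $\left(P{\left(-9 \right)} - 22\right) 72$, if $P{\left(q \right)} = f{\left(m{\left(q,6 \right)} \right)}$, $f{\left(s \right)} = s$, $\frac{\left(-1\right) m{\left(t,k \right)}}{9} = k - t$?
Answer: $-11304$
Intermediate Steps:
$m{\left(t,k \right)} = - 9 k + 9 t$ ($m{\left(t,k \right)} = - 9 \left(k - t\right) = - 9 k + 9 t$)
$P{\left(q \right)} = -54 + 9 q$ ($P{\left(q \right)} = \left(-9\right) 6 + 9 q = -54 + 9 q$)
$\left(P{\left(-9 \right)} - 22\right) 72 = \left(\left(-54 + 9 \left(-9\right)\right) - 22\right) 72 = \left(\left(-54 - 81\right) - 22\right) 72 = \left(-135 - 22\right) 72 = \left(-157\right) 72 = -11304$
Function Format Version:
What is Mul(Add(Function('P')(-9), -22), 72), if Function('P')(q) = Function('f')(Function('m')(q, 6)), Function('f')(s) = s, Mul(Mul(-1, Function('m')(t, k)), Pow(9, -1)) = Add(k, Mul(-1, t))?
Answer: -11304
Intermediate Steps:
Function('m')(t, k) = Add(Mul(-9, k), Mul(9, t)) (Function('m')(t, k) = Mul(-9, Add(k, Mul(-1, t))) = Add(Mul(-9, k), Mul(9, t)))
Function('P')(q) = Add(-54, Mul(9, q)) (Function('P')(q) = Add(Mul(-9, 6), Mul(9, q)) = Add(-54, Mul(9, q)))
Mul(Add(Function('P')(-9), -22), 72) = Mul(Add(Add(-54, Mul(9, -9)), -22), 72) = Mul(Add(Add(-54, -81), -22), 72) = Mul(Add(-135, -22), 72) = Mul(-157, 72) = -11304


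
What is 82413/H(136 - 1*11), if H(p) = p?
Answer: 82413/125 ≈ 659.30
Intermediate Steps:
82413/H(136 - 1*11) = 82413/(136 - 1*11) = 82413/(136 - 11) = 82413/125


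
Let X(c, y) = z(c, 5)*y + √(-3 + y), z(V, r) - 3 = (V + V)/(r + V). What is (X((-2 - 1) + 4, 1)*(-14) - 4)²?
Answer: 19576/9 + 4256*I*√2/3 ≈ 2175.1 + 2006.3*I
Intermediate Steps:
z(V, r) = 3 + 2*V/(V + r) (z(V, r) = 3 + (V + V)/(r + V) = 3 + (2*V)/(V + r) = 3 + 2*V/(V + r))
X(c, y) = √(-3 + y) + y*(15 + 5*c)/(5 + c) (X(c, y) = ((3*5 + 5*c)/(c + 5))*y + √(-3 + y) = ((15 + 5*c)/(5 + c))*y + √(-3 + y) = y*(15 + 5*c)/(5 + c) + √(-3 + y) = √(-3 + y) + y*(15 + 5*c)/(5 + c))
(X((-2 - 1) + 4, 1)*(-14) - 4)² = (((√(-3 + 1)*(5 + ((-2 - 1) + 4)) + 5*1*(3 + ((-2 - 1) + 4)))/(5 + ((-2 - 1) + 4)))*(-14) - 4)² = (((√(-2)*(5 + (-3 + 4)) + 5*1*(3 + (-3 + 4)))/(5 + (-3 + 4)))*(-14) - 4)² = ((((I*√2)*(5 + 1) + 5*1*(3 + 1))/(5 + 1))*(-14) - 4)² = ((((I*√2)*6 + 5*1*4)/6)*(-14) - 4)² = (((6*I*√2 + 20)/6)*(-14) - 4)² = (((20 + 6*I*√2)/6)*(-14) - 4)² = ((10/3 + I*√2)*(-14) - 4)² = ((-140/3 - 14*I*√2) - 4)² = (-152/3 - 14*I*√2)²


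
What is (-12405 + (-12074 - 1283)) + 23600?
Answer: -2162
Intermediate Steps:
(-12405 + (-12074 - 1283)) + 23600 = (-12405 - 13357) + 23600 = -25762 + 23600 = -2162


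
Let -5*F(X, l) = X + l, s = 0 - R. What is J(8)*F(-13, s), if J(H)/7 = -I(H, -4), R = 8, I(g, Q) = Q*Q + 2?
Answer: -2646/5 ≈ -529.20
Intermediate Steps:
I(g, Q) = 2 + Q² (I(g, Q) = Q² + 2 = 2 + Q²)
s = -8 (s = 0 - 1*8 = 0 - 8 = -8)
F(X, l) = -X/5 - l/5 (F(X, l) = -(X + l)/5 = -X/5 - l/5)
J(H) = -126 (J(H) = 7*(-(2 + (-4)²)) = 7*(-(2 + 16)) = 7*(-1*18) = 7*(-18) = -126)
J(8)*F(-13, s) = -126*(-⅕*(-13) - ⅕*(-8)) = -126*(13/5 + 8/5) = -126*21/5 = -2646/5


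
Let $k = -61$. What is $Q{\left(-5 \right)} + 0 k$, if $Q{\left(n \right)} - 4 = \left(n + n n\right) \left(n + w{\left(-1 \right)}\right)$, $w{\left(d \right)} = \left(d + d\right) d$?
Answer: $-56$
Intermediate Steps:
$w{\left(d \right)} = 2 d^{2}$ ($w{\left(d \right)} = 2 d d = 2 d^{2}$)
$Q{\left(n \right)} = 4 + \left(2 + n\right) \left(n + n^{2}\right)$ ($Q{\left(n \right)} = 4 + \left(n + n n\right) \left(n + 2 \left(-1\right)^{2}\right) = 4 + \left(n + n^{2}\right) \left(n + 2 \cdot 1\right) = 4 + \left(n + n^{2}\right) \left(n + 2\right) = 4 + \left(n + n^{2}\right) \left(2 + n\right) = 4 + \left(2 + n\right) \left(n + n^{2}\right)$)
$Q{\left(-5 \right)} + 0 k = \left(4 + \left(-5\right)^{3} + 2 \left(-5\right) + 3 \left(-5\right)^{2}\right) + 0 \left(-61\right) = \left(4 - 125 - 10 + 3 \cdot 25\right) + 0 = \left(4 - 125 - 10 + 75\right) + 0 = -56 + 0 = -56$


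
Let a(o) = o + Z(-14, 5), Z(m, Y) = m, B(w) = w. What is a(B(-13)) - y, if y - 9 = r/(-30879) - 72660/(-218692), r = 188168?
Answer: -51050120383/1688247567 ≈ -30.239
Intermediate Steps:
a(o) = -14 + o (a(o) = o - 14 = -14 + o)
y = 5467436074/1688247567 (y = 9 + (188168/(-30879) - 72660/(-218692)) = 9 + (188168*(-1/30879) - 72660*(-1/218692)) = 9 + (-188168/30879 + 18165/54673) = 9 - 9726792029/1688247567 = 5467436074/1688247567 ≈ 3.2385)
a(B(-13)) - y = (-14 - 13) - 1*5467436074/1688247567 = -27 - 5467436074/1688247567 = -51050120383/1688247567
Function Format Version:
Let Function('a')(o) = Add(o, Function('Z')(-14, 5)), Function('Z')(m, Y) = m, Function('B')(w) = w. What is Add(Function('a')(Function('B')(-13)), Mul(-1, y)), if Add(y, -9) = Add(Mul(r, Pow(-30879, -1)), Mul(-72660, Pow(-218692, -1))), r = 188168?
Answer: Rational(-51050120383, 1688247567) ≈ -30.239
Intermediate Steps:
Function('a')(o) = Add(-14, o) (Function('a')(o) = Add(o, -14) = Add(-14, o))
y = Rational(5467436074, 1688247567) (y = Add(9, Add(Mul(188168, Pow(-30879, -1)), Mul(-72660, Pow(-218692, -1)))) = Add(9, Add(Mul(188168, Rational(-1, 30879)), Mul(-72660, Rational(-1, 218692)))) = Add(9, Add(Rational(-188168, 30879), Rational(18165, 54673))) = Add(9, Rational(-9726792029, 1688247567)) = Rational(5467436074, 1688247567) ≈ 3.2385)
Add(Function('a')(Function('B')(-13)), Mul(-1, y)) = Add(Add(-14, -13), Mul(-1, Rational(5467436074, 1688247567))) = Add(-27, Rational(-5467436074, 1688247567)) = Rational(-51050120383, 1688247567)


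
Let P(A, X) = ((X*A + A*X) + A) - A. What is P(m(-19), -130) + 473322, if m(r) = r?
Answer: 478262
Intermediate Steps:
P(A, X) = 2*A*X (P(A, X) = ((A*X + A*X) + A) - A = (2*A*X + A) - A = (A + 2*A*X) - A = 2*A*X)
P(m(-19), -130) + 473322 = 2*(-19)*(-130) + 473322 = 4940 + 473322 = 478262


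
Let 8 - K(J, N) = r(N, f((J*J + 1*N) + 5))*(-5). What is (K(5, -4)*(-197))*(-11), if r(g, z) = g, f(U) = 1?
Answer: -26004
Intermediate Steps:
K(J, N) = 8 + 5*N (K(J, N) = 8 - N*(-5) = 8 - (-5)*N = 8 + 5*N)
(K(5, -4)*(-197))*(-11) = ((8 + 5*(-4))*(-197))*(-11) = ((8 - 20)*(-197))*(-11) = -12*(-197)*(-11) = 2364*(-11) = -26004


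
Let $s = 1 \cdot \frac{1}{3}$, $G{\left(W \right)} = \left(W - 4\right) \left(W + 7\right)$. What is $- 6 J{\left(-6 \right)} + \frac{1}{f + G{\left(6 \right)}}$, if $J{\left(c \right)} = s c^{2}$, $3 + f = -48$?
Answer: $- \frac{1801}{25} \approx -72.04$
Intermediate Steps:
$f = -51$ ($f = -3 - 48 = -51$)
$G{\left(W \right)} = \left(-4 + W\right) \left(7 + W\right)$
$s = \frac{1}{3}$ ($s = 1 \cdot \frac{1}{3} = \frac{1}{3} \approx 0.33333$)
$J{\left(c \right)} = \frac{c^{2}}{3}$
$- 6 J{\left(-6 \right)} + \frac{1}{f + G{\left(6 \right)}} = - 6 \frac{\left(-6\right)^{2}}{3} + \frac{1}{-51 + \left(-28 + 6^{2} + 3 \cdot 6\right)} = - 6 \cdot \frac{1}{3} \cdot 36 + \frac{1}{-51 + \left(-28 + 36 + 18\right)} = \left(-6\right) 12 + \frac{1}{-51 + 26} = -72 + \frac{1}{-25} = -72 - \frac{1}{25} = - \frac{1801}{25}$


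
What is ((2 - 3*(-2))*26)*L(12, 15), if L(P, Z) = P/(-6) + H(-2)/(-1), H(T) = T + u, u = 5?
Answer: -1040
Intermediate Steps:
H(T) = 5 + T (H(T) = T + 5 = 5 + T)
L(P, Z) = -3 - P/6 (L(P, Z) = P/(-6) + (5 - 2)/(-1) = P*(-⅙) + 3*(-1) = -P/6 - 3 = -3 - P/6)
((2 - 3*(-2))*26)*L(12, 15) = ((2 - 3*(-2))*26)*(-3 - ⅙*12) = ((2 + 6)*26)*(-3 - 2) = (8*26)*(-5) = 208*(-5) = -1040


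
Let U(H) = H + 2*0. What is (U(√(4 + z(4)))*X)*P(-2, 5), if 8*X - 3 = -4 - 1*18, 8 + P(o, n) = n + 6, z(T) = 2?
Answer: -57*√6/8 ≈ -17.453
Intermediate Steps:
P(o, n) = -2 + n (P(o, n) = -8 + (n + 6) = -8 + (6 + n) = -2 + n)
X = -19/8 (X = 3/8 + (-4 - 1*18)/8 = 3/8 + (-4 - 18)/8 = 3/8 + (⅛)*(-22) = 3/8 - 11/4 = -19/8 ≈ -2.3750)
U(H) = H (U(H) = H + 0 = H)
(U(√(4 + z(4)))*X)*P(-2, 5) = (√(4 + 2)*(-19/8))*(-2 + 5) = (√6*(-19/8))*3 = -19*√6/8*3 = -57*√6/8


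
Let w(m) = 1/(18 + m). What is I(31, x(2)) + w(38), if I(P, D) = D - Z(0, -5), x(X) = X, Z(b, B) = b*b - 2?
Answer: 225/56 ≈ 4.0179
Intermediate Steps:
Z(b, B) = -2 + b² (Z(b, B) = b² - 2 = -2 + b²)
I(P, D) = 2 + D (I(P, D) = D - (-2 + 0²) = D - (-2 + 0) = D - 1*(-2) = D + 2 = 2 + D)
I(31, x(2)) + w(38) = (2 + 2) + 1/(18 + 38) = 4 + 1/56 = 225/56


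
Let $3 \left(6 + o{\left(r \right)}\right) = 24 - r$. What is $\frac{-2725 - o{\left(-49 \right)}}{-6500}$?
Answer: $\frac{823}{1950} \approx 0.42205$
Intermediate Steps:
$o{\left(r \right)} = 2 - \frac{r}{3}$ ($o{\left(r \right)} = -6 + \frac{24 - r}{3} = -6 - \left(-8 + \frac{r}{3}\right) = 2 - \frac{r}{3}$)
$\frac{-2725 - o{\left(-49 \right)}}{-6500} = \frac{-2725 - \left(2 - - \frac{49}{3}\right)}{-6500} = \left(-2725 - \left(2 + \frac{49}{3}\right)\right) \left(- \frac{1}{6500}\right) = \left(-2725 - \frac{55}{3}\right) \left(- \frac{1}{6500}\right) = \left(- \frac{8230}{3}\right) \left(- \frac{1}{6500}\right) = \frac{823}{1950}$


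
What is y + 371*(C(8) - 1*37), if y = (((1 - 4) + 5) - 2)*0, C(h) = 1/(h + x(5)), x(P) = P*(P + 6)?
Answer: -123490/9 ≈ -13721.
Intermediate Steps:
x(P) = P*(6 + P)
C(h) = 1/(55 + h) (C(h) = 1/(h + 5*(6 + 5)) = 1/(h + 5*11) = 1/(h + 55) = 1/(55 + h))
y = 0 (y = ((-3 + 5) - 2)*0 = (2 - 2)*0 = 0*0 = 0)
y + 371*(C(8) - 1*37) = 0 + 371*(1/(55 + 8) - 1*37) = 0 + 371*(1/63 - 37) = 0 + 371*(-2330/63) = 0 - 123490/9 = -123490/9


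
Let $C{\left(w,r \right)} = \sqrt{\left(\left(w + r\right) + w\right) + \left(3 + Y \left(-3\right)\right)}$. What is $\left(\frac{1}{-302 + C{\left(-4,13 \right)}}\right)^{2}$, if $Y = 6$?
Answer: $\frac{1}{\left(302 - i \sqrt{10}\right)^{2}} \approx 1.0961 \cdot 10^{-5} + 2.296 \cdot 10^{-7} i$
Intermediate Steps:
$C{\left(w,r \right)} = \sqrt{-15 + r + 2 w}$ ($C{\left(w,r \right)} = \sqrt{\left(\left(w + r\right) + w\right) + \left(3 + 6 \left(-3\right)\right)} = \sqrt{\left(\left(r + w\right) + w\right) + \left(3 - 18\right)} = \sqrt{\left(r + 2 w\right) - 15} = \sqrt{-15 + r + 2 w}$)
$\left(\frac{1}{-302 + C{\left(-4,13 \right)}}\right)^{2} = \left(\frac{1}{-302 + \sqrt{-15 + 13 + 2 \left(-4\right)}}\right)^{2} = \left(\frac{1}{-302 + \sqrt{-15 + 13 - 8}}\right)^{2} = \left(\frac{1}{-302 + \sqrt{-10}}\right)^{2} = \left(\frac{1}{-302 + i \sqrt{10}}\right)^{2} = \frac{1}{\left(-302 + i \sqrt{10}\right)^{2}}$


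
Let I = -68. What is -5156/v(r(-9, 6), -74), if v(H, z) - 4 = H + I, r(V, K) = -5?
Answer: 5156/69 ≈ 74.725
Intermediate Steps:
v(H, z) = -64 + H (v(H, z) = 4 + (H - 68) = 4 + (-68 + H) = -64 + H)
-5156/v(r(-9, 6), -74) = -5156/(-64 - 5) = -5156/(-69) = -5156*(-1/69) = 5156/69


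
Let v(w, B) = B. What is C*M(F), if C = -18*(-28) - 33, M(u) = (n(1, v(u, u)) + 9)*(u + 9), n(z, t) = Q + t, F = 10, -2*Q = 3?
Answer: 313215/2 ≈ 1.5661e+5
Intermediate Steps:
Q = -3/2 (Q = -1/2*3 = -3/2 ≈ -1.5000)
n(z, t) = -3/2 + t
M(u) = (9 + u)*(15/2 + u) (M(u) = ((-3/2 + u) + 9)*(u + 9) = (15/2 + u)*(9 + u) = (9 + u)*(15/2 + u))
C = 471 (C = 504 - 33 = 471)
C*M(F) = 471*(135/2 + 10**2 + (33/2)*10) = 471*(135/2 + 100 + 165) = 471*(665/2) = 313215/2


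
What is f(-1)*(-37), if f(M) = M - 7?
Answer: 296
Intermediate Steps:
f(M) = -7 + M
f(-1)*(-37) = (-7 - 1)*(-37) = -8*(-37) = 296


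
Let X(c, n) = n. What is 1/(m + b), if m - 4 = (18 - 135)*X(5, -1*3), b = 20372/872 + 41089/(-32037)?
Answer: 6984066/2633550469 ≈ 0.0026520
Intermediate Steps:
b = 154207039/6984066 (b = 20372*(1/872) + 41089*(-1/32037) = 5093/218 - 41089/32037 = 154207039/6984066 ≈ 22.080)
m = 355 (m = 4 + (18 - 135)*(-1*3) = 4 - 117*(-3) = 4 + 351 = 355)
1/(m + b) = 1/(355 + 154207039/6984066) = 1/(2633550469/6984066) = 6984066/2633550469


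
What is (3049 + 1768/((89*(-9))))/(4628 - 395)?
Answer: 2440481/3390633 ≈ 0.71977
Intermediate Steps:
(3049 + 1768/((89*(-9))))/(4628 - 395) = (3049 + 1768/(-801))/4233 = (3049 + 1768*(-1/801))*(1/4233) = (3049 - 1768/801)*(1/4233) = (2440481/801)*(1/4233) = 2440481/3390633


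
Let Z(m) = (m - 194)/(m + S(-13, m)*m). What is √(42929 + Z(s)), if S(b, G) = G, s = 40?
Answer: √7216349115/410 ≈ 207.19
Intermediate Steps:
Z(m) = (-194 + m)/(m + m²) (Z(m) = (m - 194)/(m + m*m) = (-194 + m)/(m + m²))
√(42929 + Z(s)) = √(42929 + (-194 + 40)/(40*(1 + 40))) = √(42929 + (1/40)*(-154)/41) = √(42929 + (1/40)*(1/41)*(-154)) = √(42929 - 77/820) = √(35201703/820) = √7216349115/410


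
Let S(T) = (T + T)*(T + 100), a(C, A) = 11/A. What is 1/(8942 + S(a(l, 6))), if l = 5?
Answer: 18/167677 ≈ 0.00010735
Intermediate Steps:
S(T) = 2*T*(100 + T) (S(T) = (2*T)*(100 + T) = 2*T*(100 + T))
1/(8942 + S(a(l, 6))) = 1/(8942 + 2*(11/6)*(100 + 11/6)) = 1/(8942 + 2*(11/6)*(611/6)) = 1/(8942 + 6721/18) = 1/(167677/18) = 18/167677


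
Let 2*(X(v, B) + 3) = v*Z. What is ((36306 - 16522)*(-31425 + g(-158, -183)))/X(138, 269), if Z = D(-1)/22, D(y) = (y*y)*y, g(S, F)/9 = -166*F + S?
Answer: -6980072176/9 ≈ -7.7556e+8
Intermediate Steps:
g(S, F) = -1494*F + 9*S (g(S, F) = 9*(-166*F + S) = 9*(S - 166*F) = -1494*F + 9*S)
D(y) = y³ (D(y) = y²*y = y³)
Z = -1/22 (Z = (-1)³/22 = -1*1/22 = -1/22 ≈ -0.045455)
X(v, B) = -3 - v/44 (X(v, B) = -3 + (v*(-1/22))/2 = -3 + (-v/22)/2 = -3 - v/44)
((36306 - 16522)*(-31425 + g(-158, -183)))/X(138, 269) = ((36306 - 16522)*(-31425 + (-1494*(-183) + 9*(-158))))/(-3 - 1/44*138) = (19784*(-31425 + (273402 - 1422)))/(-3 - 69/22) = (19784*(-31425 + 271980))/(-135/22) = (19784*240555)*(-22/135) = 4759140120*(-22/135) = -6980072176/9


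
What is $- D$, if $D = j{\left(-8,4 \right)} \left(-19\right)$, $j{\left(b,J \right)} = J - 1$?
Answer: $57$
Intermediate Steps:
$j{\left(b,J \right)} = -1 + J$
$D = -57$ ($D = \left(-1 + 4\right) \left(-19\right) = 3 \left(-19\right) = -57$)
$- D = \left(-1\right) \left(-57\right) = 57$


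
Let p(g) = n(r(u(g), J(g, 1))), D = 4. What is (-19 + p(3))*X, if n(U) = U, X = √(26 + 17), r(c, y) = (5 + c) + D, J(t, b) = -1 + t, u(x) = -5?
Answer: -15*√43 ≈ -98.362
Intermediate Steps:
r(c, y) = 9 + c (r(c, y) = (5 + c) + 4 = 9 + c)
X = √43 ≈ 6.5574
p(g) = 4 (p(g) = 9 - 5 = 4)
(-19 + p(3))*X = (-19 + 4)*√43 = -15*√43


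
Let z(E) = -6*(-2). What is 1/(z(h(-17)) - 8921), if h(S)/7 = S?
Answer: -1/8909 ≈ -0.00011225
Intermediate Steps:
h(S) = 7*S
z(E) = 12
1/(z(h(-17)) - 8921) = 1/(12 - 8921) = 1/(-8909) = -1/8909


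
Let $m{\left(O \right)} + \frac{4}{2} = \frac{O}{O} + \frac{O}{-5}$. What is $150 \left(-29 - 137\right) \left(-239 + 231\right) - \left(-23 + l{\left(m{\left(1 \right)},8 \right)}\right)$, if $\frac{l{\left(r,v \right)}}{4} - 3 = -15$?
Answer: $199271$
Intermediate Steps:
$m{\left(O \right)} = -1 - \frac{O}{5}$ ($m{\left(O \right)} = -2 + \left(\frac{O}{O} + \frac{O}{-5}\right) = -2 + \left(1 + O \left(- \frac{1}{5}\right)\right) = -2 - \left(-1 + \frac{O}{5}\right) = -1 - \frac{O}{5}$)
$l{\left(r,v \right)} = -48$ ($l{\left(r,v \right)} = 12 + 4 \left(-15\right) = 12 - 60 = -48$)
$150 \left(-29 - 137\right) \left(-239 + 231\right) - \left(-23 + l{\left(m{\left(1 \right)},8 \right)}\right) = 150 \left(-29 - 137\right) \left(-239 + 231\right) + \left(23 - -48\right) = 150 \left(\left(-166\right) \left(-8\right)\right) + \left(23 + 48\right) = 150 \cdot 1328 + 71 = 199200 + 71 = 199271$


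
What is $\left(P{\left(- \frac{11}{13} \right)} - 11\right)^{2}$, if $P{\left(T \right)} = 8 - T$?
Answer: $\frac{784}{169} \approx 4.6391$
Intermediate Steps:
$\left(P{\left(- \frac{11}{13} \right)} - 11\right)^{2} = \left(\left(8 - - \frac{11}{13}\right) - 11\right)^{2} = \left(\left(8 + \frac{11}{13}\right) - 11\right)^{2} = \left(\frac{115}{13} - 11\right)^{2} = \left(- \frac{28}{13}\right)^{2} = \frac{784}{169}$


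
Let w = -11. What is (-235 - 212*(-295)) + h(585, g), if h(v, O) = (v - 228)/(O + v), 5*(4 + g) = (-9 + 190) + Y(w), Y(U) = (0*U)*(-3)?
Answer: 192275015/3086 ≈ 62306.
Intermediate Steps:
Y(U) = 0 (Y(U) = 0*(-3) = 0)
g = 161/5 (g = -4 + ((-9 + 190) + 0)/5 = -4 + (181 + 0)/5 = -4 + (⅕)*181 = -4 + 181/5 = 161/5 ≈ 32.200)
h(v, O) = (-228 + v)/(O + v)
(-235 - 212*(-295)) + h(585, g) = (-235 - 212*(-295)) + (-228 + 585)/(161/5 + 585) = (-235 + 62540) + 357/(3086/5) = 62305 + (5/3086)*357 = 62305 + 1785/3086 = 192275015/3086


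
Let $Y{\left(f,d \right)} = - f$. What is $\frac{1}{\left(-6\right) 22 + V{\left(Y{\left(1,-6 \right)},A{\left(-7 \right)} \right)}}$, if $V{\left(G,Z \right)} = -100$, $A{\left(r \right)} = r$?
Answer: $- \frac{1}{232} \approx -0.0043103$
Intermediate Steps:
$\frac{1}{\left(-6\right) 22 + V{\left(Y{\left(1,-6 \right)},A{\left(-7 \right)} \right)}} = \frac{1}{\left(-6\right) 22 - 100} = \frac{1}{-132 - 100} = \frac{1}{-232} = - \frac{1}{232}$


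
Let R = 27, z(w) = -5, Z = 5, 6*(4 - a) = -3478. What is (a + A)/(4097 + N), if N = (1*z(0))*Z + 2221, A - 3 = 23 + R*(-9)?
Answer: 1100/18879 ≈ 0.058266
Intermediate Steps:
a = 1751/3 (a = 4 - ⅙*(-3478) = 4 + 1739/3 = 1751/3 ≈ 583.67)
A = -217 (A = 3 + (23 + 27*(-9)) = 3 + (23 - 243) = 3 - 220 = -217)
N = 2196 (N = (1*(-5))*5 + 2221 = -5*5 + 2221 = -25 + 2221 = 2196)
(a + A)/(4097 + N) = (1751/3 - 217)/(4097 + 2196) = (1100/3)/6293 = (1100/3)*(1/6293) = 1100/18879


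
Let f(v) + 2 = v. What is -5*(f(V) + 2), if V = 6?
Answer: -30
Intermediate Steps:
f(v) = -2 + v
-5*(f(V) + 2) = -5*((-2 + 6) + 2) = -5*(4 + 2) = -5*6 = -30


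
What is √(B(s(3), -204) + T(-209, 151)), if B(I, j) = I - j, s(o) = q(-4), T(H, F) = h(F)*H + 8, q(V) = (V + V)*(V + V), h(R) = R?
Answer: I*√31283 ≈ 176.87*I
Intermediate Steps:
q(V) = 4*V² (q(V) = (2*V)*(2*V) = 4*V²)
T(H, F) = 8 + F*H (T(H, F) = F*H + 8 = 8 + F*H)
s(o) = 64 (s(o) = 4*(-4)² = 4*16 = 64)
√(B(s(3), -204) + T(-209, 151)) = √((64 - 1*(-204)) + (8 + 151*(-209))) = √((64 + 204) + (8 - 31559)) = √(268 - 31551) = √(-31283) = I*√31283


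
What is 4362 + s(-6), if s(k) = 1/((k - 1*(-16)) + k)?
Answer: 17449/4 ≈ 4362.3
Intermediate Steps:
s(k) = 1/(16 + 2*k) (s(k) = 1/((k + 16) + k) = 1/((16 + k) + k) = 1/(16 + 2*k))
4362 + s(-6) = 4362 + 1/(2*(8 - 6)) = 4362 + (1/2)/2 = 4362 + (1/2)*(1/2) = 4362 + 1/4 = 17449/4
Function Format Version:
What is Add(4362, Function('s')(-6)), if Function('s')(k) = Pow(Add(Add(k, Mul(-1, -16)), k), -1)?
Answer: Rational(17449, 4) ≈ 4362.3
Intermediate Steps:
Function('s')(k) = Pow(Add(16, Mul(2, k)), -1) (Function('s')(k) = Pow(Add(Add(k, 16), k), -1) = Pow(Add(Add(16, k), k), -1) = Pow(Add(16, Mul(2, k)), -1))
Add(4362, Function('s')(-6)) = Add(4362, Mul(Rational(1, 2), Pow(Add(8, -6), -1))) = Add(4362, Mul(Rational(1, 2), Pow(2, -1))) = Add(4362, Mul(Rational(1, 2), Rational(1, 2))) = Add(4362, Rational(1, 4)) = Rational(17449, 4)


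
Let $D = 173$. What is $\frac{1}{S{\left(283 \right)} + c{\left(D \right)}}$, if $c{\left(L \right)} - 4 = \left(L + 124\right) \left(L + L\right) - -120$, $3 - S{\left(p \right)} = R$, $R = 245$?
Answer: $\frac{1}{102644} \approx 9.7424 \cdot 10^{-6}$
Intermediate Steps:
$S{\left(p \right)} = -242$ ($S{\left(p \right)} = 3 - 245 = -242$)
$c{\left(L \right)} = 124 + 2 L \left(124 + L\right)$ ($c{\left(L \right)} = 4 + \left(\left(L + 124\right) \left(L + L\right) - -120\right) = 4 + \left(\left(124 + L\right) 2 L + 120\right) = 4 + \left(2 L \left(124 + L\right) + 120\right) = 4 + \left(120 + 2 L \left(124 + L\right)\right) = 124 + 2 L \left(124 + L\right)$)
$\frac{1}{S{\left(283 \right)} + c{\left(D \right)}} = \frac{1}{-242 + \left(124 + 2 \cdot 173^{2} + 248 \cdot 173\right)} = \frac{1}{-242 + \left(124 + 2 \cdot 29929 + 42904\right)} = \frac{1}{-242 + \left(124 + 59858 + 42904\right)} = \frac{1}{-242 + 102886} = \frac{1}{102644}$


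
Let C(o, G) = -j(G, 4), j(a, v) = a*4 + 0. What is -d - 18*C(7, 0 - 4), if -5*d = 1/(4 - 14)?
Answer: -14401/50 ≈ -288.02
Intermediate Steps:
j(a, v) = 4*a (j(a, v) = 4*a + 0 = 4*a)
d = 1/50 (d = -1/(5*(4 - 14)) = -⅕/(-10) = -⅕*(-⅒) = 1/50 ≈ 0.020000)
C(o, G) = -4*G
-d - 18*C(7, 0 - 4) = -1*1/50 - (-72)*(0 - 4) = -1/50 - (-72)*(-4) = -1/50 - 18*16 = -1/50 - 288 = -14401/50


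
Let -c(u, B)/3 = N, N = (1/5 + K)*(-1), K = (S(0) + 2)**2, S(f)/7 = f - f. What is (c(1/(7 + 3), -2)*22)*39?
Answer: 54054/5 ≈ 10811.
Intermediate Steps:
S(f) = 0 (S(f) = 7*(f - f) = 7*0 = 0)
K = 4 (K = (0 + 2)**2 = 2**2 = 4)
N = -21/5 (N = (1/5 + 4)*(-1) = (21/5)*(-1) = -21/5 ≈ -4.2000)
c(u, B) = 63/5 (c(u, B) = -3*(-21/5) = 63/5)
(c(1/(7 + 3), -2)*22)*39 = ((63/5)*22)*39 = (1386/5)*39 = 54054/5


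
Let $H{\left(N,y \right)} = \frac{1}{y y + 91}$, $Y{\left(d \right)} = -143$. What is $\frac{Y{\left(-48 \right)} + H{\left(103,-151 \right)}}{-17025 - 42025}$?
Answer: $\frac{654711}{270354520} \approx 0.0024217$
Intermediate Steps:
$H{\left(N,y \right)} = \frac{1}{91 + y^{2}}$ ($H{\left(N,y \right)} = \frac{1}{y^{2} + 91} = \frac{1}{91 + y^{2}}$)
$\frac{Y{\left(-48 \right)} + H{\left(103,-151 \right)}}{-17025 - 42025} = \frac{-143 + \frac{1}{91 + \left(-151\right)^{2}}}{-17025 - 42025} = \frac{-143 + \frac{1}{91 + 22801}}{-59050} = \left(-143 + \frac{1}{22892}\right) \left(- \frac{1}{59050}\right) = \left(- \frac{3273555}{22892}\right) \left(- \frac{1}{59050}\right) = \frac{654711}{270354520}$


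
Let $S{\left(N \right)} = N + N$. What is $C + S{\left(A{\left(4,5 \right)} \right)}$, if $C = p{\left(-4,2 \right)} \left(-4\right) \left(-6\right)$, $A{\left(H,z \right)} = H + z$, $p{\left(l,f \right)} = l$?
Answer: $-78$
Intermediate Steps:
$S{\left(N \right)} = 2 N$
$C = -96$ ($C = \left(-4\right) \left(-4\right) \left(-6\right) = 16 \left(-6\right) = -96$)
$C + S{\left(A{\left(4,5 \right)} \right)} = -96 + 2 \left(4 + 5\right) = -96 + 2 \cdot 9 = -96 + 18 = -78$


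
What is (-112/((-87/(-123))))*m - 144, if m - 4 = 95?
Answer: -458784/29 ≈ -15820.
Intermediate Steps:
m = 99 (m = 4 + 95 = 99)
(-112/((-87/(-123))))*m - 144 = -112/((-87/(-123)))*99 - 144 = -112/((-87*(-1/123)))*99 - 144 = -112/29/41*99 - 144 = -112*41/29*99 - 144 = -4592/29*99 - 144 = -454608/29 - 144 = -458784/29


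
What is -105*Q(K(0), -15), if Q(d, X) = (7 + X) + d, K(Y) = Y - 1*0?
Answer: 840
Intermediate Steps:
K(Y) = Y (K(Y) = Y + 0 = Y)
Q(d, X) = 7 + X + d
-105*Q(K(0), -15) = -105*(7 - 15 + 0) = -105*(-8) = 840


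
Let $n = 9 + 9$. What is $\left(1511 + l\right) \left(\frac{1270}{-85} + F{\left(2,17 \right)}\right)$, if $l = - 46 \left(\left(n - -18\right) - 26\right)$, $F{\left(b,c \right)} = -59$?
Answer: $- \frac{1321107}{17} \approx -77712.0$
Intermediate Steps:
$n = 18$
$l = -460$ ($l = - 46 \left(\left(18 - -18\right) - 26\right) = - 46 \left(\left(18 + 18\right) - 26\right) = - 46 \left(36 - 26\right) = \left(-46\right) 10 = -460$)
$\left(1511 + l\right) \left(\frac{1270}{-85} + F{\left(2,17 \right)}\right) = \left(1511 - 460\right) \left(\frac{1270}{-85} - 59\right) = 1051 \left(1270 \left(- \frac{1}{85}\right) - 59\right) = 1051 \left(- \frac{254}{17} - 59\right) = 1051 \left(- \frac{1257}{17}\right) = - \frac{1321107}{17}$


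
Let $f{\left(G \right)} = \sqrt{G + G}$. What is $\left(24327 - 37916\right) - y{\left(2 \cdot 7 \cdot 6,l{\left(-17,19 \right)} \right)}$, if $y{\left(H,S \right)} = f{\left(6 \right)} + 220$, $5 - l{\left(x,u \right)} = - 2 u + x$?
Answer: $-13809 - 2 \sqrt{3} \approx -13812.0$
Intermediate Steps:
$f{\left(G \right)} = \sqrt{2} \sqrt{G}$ ($f{\left(G \right)} = \sqrt{2 G} = \sqrt{2} \sqrt{G}$)
$l{\left(x,u \right)} = 5 - x + 2 u$ ($l{\left(x,u \right)} = 5 - \left(- 2 u + x\right) = 5 - \left(x - 2 u\right) = 5 + \left(- x + 2 u\right) = 5 - x + 2 u$)
$y{\left(H,S \right)} = 220 + 2 \sqrt{3}$ ($y{\left(H,S \right)} = \sqrt{2} \sqrt{6} + 220 = 2 \sqrt{3} + 220 = 220 + 2 \sqrt{3}$)
$\left(24327 - 37916\right) - y{\left(2 \cdot 7 \cdot 6,l{\left(-17,19 \right)} \right)} = \left(24327 - 37916\right) - \left(220 + 2 \sqrt{3}\right) = -13589 - \left(220 + 2 \sqrt{3}\right) = -13809 - 2 \sqrt{3}$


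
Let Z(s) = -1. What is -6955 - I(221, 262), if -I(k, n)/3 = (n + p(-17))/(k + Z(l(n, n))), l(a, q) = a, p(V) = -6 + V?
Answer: -1529383/220 ≈ -6951.7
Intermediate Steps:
I(k, n) = -3*(-23 + n)/(-1 + k) (I(k, n) = -3*(n + (-6 - 17))/(k - 1) = -3*(n - 23)/(-1 + k) = -3*(-23 + n)/(-1 + k))
-6955 - I(221, 262) = -6955 - 3*(23 - 1*262)/(-1 + 221) = -6955 - 3*(23 - 262)/220 = -6955 - 3*(-239)/220 = -6955 - 1*(-717/220) = -6955 + 717/220 = -1529383/220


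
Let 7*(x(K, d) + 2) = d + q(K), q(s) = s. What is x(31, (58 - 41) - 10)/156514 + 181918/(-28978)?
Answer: -49827075373/7937059711 ≈ -6.2778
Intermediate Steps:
x(K, d) = -2 + K/7 + d/7 (x(K, d) = -2 + (d + K)/7 = -2 + (K + d)/7 = -2 + (K/7 + d/7) = -2 + K/7 + d/7)
x(31, (58 - 41) - 10)/156514 + 181918/(-28978) = (-2 + (⅐)*31 + ((58 - 41) - 10)/7)/156514 + 181918/(-28978) = (-2 + 31/7 + (17 - 10)/7)*(1/156514) + 181918*(-1/28978) = (-2 + 31/7 + (⅐)*7)*(1/156514) - 90959/14489 = (-2 + 31/7 + 1)*(1/156514) - 90959/14489 = (24/7)*(1/156514) - 90959/14489 = 12/547799 - 90959/14489 = -49827075373/7937059711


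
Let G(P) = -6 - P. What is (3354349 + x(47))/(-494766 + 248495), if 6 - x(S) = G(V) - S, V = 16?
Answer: -3354424/246271 ≈ -13.621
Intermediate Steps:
x(S) = 28 + S (x(S) = 6 - ((-6 - 1*16) - S) = 6 - ((-6 - 16) - S) = 6 - (-22 - S) = 6 + (22 + S) = 28 + S)
(3354349 + x(47))/(-494766 + 248495) = (3354349 + (28 + 47))/(-494766 + 248495) = (3354349 + 75)/(-246271) = 3354424*(-1/246271) = -3354424/246271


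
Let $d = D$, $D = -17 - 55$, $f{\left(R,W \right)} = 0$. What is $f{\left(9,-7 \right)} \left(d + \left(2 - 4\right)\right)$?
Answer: $0$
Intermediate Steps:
$D = -72$ ($D = -17 - 55 = -72$)
$d = -72$
$f{\left(9,-7 \right)} \left(d + \left(2 - 4\right)\right) = 0 \left(-72 + \left(2 - 4\right)\right) = 0 \left(-72 - 2\right) = 0 \left(-74\right) = 0$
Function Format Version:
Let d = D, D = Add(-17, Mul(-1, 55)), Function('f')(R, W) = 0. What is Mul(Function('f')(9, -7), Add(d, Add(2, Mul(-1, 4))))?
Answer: 0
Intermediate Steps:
D = -72 (D = Add(-17, -55) = -72)
d = -72
Mul(Function('f')(9, -7), Add(d, Add(2, Mul(-1, 4)))) = Mul(0, Add(-72, Add(2, Mul(-1, 4)))) = Mul(0, Add(-72, Add(2, -4))) = Mul(0, Add(-72, -2)) = Mul(0, -74) = 0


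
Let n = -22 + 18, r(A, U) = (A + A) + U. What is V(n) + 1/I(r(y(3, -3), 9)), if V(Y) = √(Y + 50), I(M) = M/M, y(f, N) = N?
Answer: 1 + √46 ≈ 7.7823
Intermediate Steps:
r(A, U) = U + 2*A (r(A, U) = 2*A + U = U + 2*A)
I(M) = 1
n = -4
V(Y) = √(50 + Y)
V(n) + 1/I(r(y(3, -3), 9)) = √(50 - 4) + 1/1 = √46 + 1 = 1 + √46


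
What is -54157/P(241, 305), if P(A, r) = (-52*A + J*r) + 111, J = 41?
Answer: -54157/84 ≈ -644.73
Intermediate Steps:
P(A, r) = 111 - 52*A + 41*r (P(A, r) = (-52*A + 41*r) + 111 = 111 - 52*A + 41*r)
-54157/P(241, 305) = -54157/(111 - 52*241 + 41*305) = -54157/(111 - 12532 + 12505) = -54157/84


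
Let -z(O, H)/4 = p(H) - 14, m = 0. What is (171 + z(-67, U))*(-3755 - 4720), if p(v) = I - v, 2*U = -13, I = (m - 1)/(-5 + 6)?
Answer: -1737375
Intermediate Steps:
I = -1 (I = (0 - 1)/(-5 + 6) = -1/1 = -1*1 = -1)
U = -13/2 (U = (½)*(-13) = -13/2 ≈ -6.5000)
p(v) = -1 - v
z(O, H) = 60 + 4*H (z(O, H) = -4*((-1 - H) - 14) = -4*(-15 - H) = 60 + 4*H)
(171 + z(-67, U))*(-3755 - 4720) = (171 + (60 + 4*(-13/2)))*(-3755 - 4720) = (171 + (60 - 26))*(-8475) = (171 + 34)*(-8475) = 205*(-8475) = -1737375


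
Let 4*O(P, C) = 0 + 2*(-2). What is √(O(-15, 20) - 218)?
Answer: I*√219 ≈ 14.799*I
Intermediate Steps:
O(P, C) = -1 (O(P, C) = (0 + 2*(-2))/4 = (0 - 4)/4 = (¼)*(-4) = -1)
√(O(-15, 20) - 218) = √(-1 - 218) = √(-219) = I*√219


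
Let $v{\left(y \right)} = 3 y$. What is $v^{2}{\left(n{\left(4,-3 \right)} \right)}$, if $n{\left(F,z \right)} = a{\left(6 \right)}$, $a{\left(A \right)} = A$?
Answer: $324$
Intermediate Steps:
$n{\left(F,z \right)} = 6$
$v^{2}{\left(n{\left(4,-3 \right)} \right)} = \left(3 \cdot 6\right)^{2} = 18^{2} = 324$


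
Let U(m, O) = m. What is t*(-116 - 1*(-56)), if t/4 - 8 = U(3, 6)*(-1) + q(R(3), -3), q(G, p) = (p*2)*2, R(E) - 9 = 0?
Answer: 1680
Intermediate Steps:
R(E) = 9 (R(E) = 9 + 0 = 9)
q(G, p) = 4*p (q(G, p) = (2*p)*2 = 4*p)
t = -28 (t = 32 + 4*(3*(-1) + 4*(-3)) = 32 + 4*(-3 - 12) = 32 + 4*(-15) = 32 - 60 = -28)
t*(-116 - 1*(-56)) = -28*(-116 - 1*(-56)) = -28*(-116 + 56) = -28*(-60) = 1680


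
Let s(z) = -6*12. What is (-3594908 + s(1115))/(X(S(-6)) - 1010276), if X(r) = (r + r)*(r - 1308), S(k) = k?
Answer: 898745/248627 ≈ 3.6148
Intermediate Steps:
s(z) = -72
X(r) = 2*r*(-1308 + r) (X(r) = (2*r)*(-1308 + r) = 2*r*(-1308 + r))
(-3594908 + s(1115))/(X(S(-6)) - 1010276) = (-3594908 - 72)/(2*(-6)*(-1308 - 6) - 1010276) = -3594980/(2*(-6)*(-1314) - 1010276) = -3594980/(15768 - 1010276) = -3594980/(-994508) = -3594980*(-1/994508) = 898745/248627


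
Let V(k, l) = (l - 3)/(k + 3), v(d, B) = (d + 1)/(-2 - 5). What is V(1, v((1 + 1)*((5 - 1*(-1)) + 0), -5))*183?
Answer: -3111/14 ≈ -222.21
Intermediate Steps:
v(d, B) = -⅐ - d/7 (v(d, B) = (1 + d)/(-7) = (1 + d)*(-⅐) = -⅐ - d/7)
V(k, l) = (-3 + l)/(3 + k)
V(1, v((1 + 1)*((5 - 1*(-1)) + 0), -5))*183 = ((-3 + (-⅐ - (1 + 1)*((5 - 1*(-1)) + 0)/7))/(3 + 1))*183 = ((-3 + (-⅐ - 2*((5 + 1) + 0)/7))/4)*183 = ((-3 + (-⅐ - 2*(6 + 0)/7))/4)*183 = ((-3 + (-⅐ - 2*6/7))/4)*183 = ((-3 + (-⅐ - ⅐*12))/4)*183 = ((-3 + (-⅐ - 12/7))/4)*183 = ((-3 - 13/7)/4)*183 = ((¼)*(-34/7))*183 = -17/14*183 = -3111/14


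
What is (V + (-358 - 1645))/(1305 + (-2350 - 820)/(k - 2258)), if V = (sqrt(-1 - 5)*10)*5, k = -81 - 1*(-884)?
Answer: -582873/380389 + 14550*I*sqrt(6)/380389 ≈ -1.5323 + 0.093694*I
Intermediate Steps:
k = 803 (k = -81 + 884 = 803)
V = 50*I*sqrt(6) (V = (sqrt(-6)*10)*5 = ((I*sqrt(6))*10)*5 = (10*I*sqrt(6))*5 = 50*I*sqrt(6) ≈ 122.47*I)
(V + (-358 - 1645))/(1305 + (-2350 - 820)/(k - 2258)) = (50*I*sqrt(6) + (-358 - 1645))/(1305 + (-2350 - 820)/(803 - 2258)) = (50*I*sqrt(6) - 2003)/(1305 - 3170/(-1455)) = (-2003 + 50*I*sqrt(6))/(1305 - 3170*(-1/1455)) = (-2003 + 50*I*sqrt(6))/(1305 + 634/291) = (-2003 + 50*I*sqrt(6))/(380389/291) = (-2003 + 50*I*sqrt(6))*(291/380389) = -582873/380389 + 14550*I*sqrt(6)/380389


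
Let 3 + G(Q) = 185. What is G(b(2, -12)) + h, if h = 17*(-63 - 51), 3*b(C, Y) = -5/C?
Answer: -1756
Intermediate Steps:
b(C, Y) = -5/(3*C) (b(C, Y) = (-5/C)/3 = -5/(3*C))
G(Q) = 182 (G(Q) = -3 + 185 = 182)
h = -1938 (h = 17*(-114) = -1938)
G(b(2, -12)) + h = 182 - 1938 = -1756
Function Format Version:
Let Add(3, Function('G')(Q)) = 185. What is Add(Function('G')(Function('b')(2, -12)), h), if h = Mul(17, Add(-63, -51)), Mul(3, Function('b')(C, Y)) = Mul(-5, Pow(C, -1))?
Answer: -1756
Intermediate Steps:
Function('b')(C, Y) = Mul(Rational(-5, 3), Pow(C, -1)) (Function('b')(C, Y) = Mul(Rational(1, 3), Mul(-5, Pow(C, -1))) = Mul(Rational(-5, 3), Pow(C, -1)))
Function('G')(Q) = 182 (Function('G')(Q) = Add(-3, 185) = 182)
h = -1938 (h = Mul(17, -114) = -1938)
Add(Function('G')(Function('b')(2, -12)), h) = Add(182, -1938) = -1756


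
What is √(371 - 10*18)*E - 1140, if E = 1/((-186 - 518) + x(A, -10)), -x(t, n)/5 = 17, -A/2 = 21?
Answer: -1140 - √191/789 ≈ -1140.0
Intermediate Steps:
A = -42 (A = -2*21 = -42)
x(t, n) = -85 (x(t, n) = -5*17 = -85)
E = -1/789 (E = 1/((-186 - 518) - 85) = 1/(-704 - 85) = 1/(-789) = -1/789 ≈ -0.0012674)
√(371 - 10*18)*E - 1140 = √(371 - 10*18)*(-1/789) - 1140 = √(371 - 180)*(-1/789) - 1140 = √191*(-1/789) - 1140 = -√191/789 - 1140 = -1140 - √191/789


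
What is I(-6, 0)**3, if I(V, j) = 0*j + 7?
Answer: 343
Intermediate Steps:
I(V, j) = 7 (I(V, j) = 0 + 7 = 7)
I(-6, 0)**3 = 7**3 = 343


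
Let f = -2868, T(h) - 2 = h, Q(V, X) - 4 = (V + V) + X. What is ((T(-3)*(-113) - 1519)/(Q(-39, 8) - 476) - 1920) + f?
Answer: -1296845/271 ≈ -4785.4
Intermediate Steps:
Q(V, X) = 4 + X + 2*V (Q(V, X) = 4 + ((V + V) + X) = 4 + (2*V + X) = 4 + (X + 2*V) = 4 + X + 2*V)
T(h) = 2 + h
((T(-3)*(-113) - 1519)/(Q(-39, 8) - 476) - 1920) + f = (((2 - 3)*(-113) - 1519)/((4 + 8 + 2*(-39)) - 476) - 1920) - 2868 = ((-1*(-113) - 1519)/((4 + 8 - 78) - 476) - 1920) - 2868 = ((113 - 1519)/(-66 - 476) - 1920) - 2868 = (-1406/(-542) - 1920) - 2868 = (-1406*(-1/542) - 1920) - 2868 = (703/271 - 1920) - 2868 = -519617/271 - 2868 = -1296845/271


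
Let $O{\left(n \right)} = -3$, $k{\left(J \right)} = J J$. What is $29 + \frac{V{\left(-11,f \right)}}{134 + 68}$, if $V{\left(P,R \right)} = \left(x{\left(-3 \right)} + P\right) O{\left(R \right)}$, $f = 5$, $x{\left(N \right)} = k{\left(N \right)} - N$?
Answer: $\frac{5855}{202} \approx 28.985$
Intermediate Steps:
$k{\left(J \right)} = J^{2}$
$x{\left(N \right)} = N^{2} - N$
$V{\left(P,R \right)} = -36 - 3 P$ ($V{\left(P,R \right)} = \left(- 3 \left(-1 - 3\right) + P\right) \left(-3\right) = \left(\left(-3\right) \left(-4\right) + P\right) \left(-3\right) = \left(12 + P\right) \left(-3\right) = -36 - 3 P$)
$29 + \frac{V{\left(-11,f \right)}}{134 + 68} = 29 + \frac{-36 - -33}{134 + 68} = 29 + \frac{-36 + 33}{202} = 29 + \frac{1}{202} \left(-3\right) = 29 - \frac{3}{202} = \frac{5855}{202}$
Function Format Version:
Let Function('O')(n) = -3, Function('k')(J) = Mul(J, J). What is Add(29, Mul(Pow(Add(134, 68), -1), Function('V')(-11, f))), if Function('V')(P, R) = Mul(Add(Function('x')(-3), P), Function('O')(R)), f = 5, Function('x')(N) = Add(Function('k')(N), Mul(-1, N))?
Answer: Rational(5855, 202) ≈ 28.985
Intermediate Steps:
Function('k')(J) = Pow(J, 2)
Function('x')(N) = Add(Pow(N, 2), Mul(-1, N))
Function('V')(P, R) = Add(-36, Mul(-3, P)) (Function('V')(P, R) = Mul(Add(Mul(-3, Add(-1, -3)), P), -3) = Mul(Add(Mul(-3, -4), P), -3) = Mul(Add(12, P), -3) = Add(-36, Mul(-3, P)))
Add(29, Mul(Pow(Add(134, 68), -1), Function('V')(-11, f))) = Add(29, Mul(Pow(Add(134, 68), -1), Add(-36, Mul(-3, -11)))) = Add(29, Mul(Pow(202, -1), Add(-36, 33))) = Add(29, Mul(Rational(1, 202), -3)) = Add(29, Rational(-3, 202)) = Rational(5855, 202)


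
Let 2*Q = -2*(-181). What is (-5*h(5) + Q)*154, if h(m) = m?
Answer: 24024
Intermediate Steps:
Q = 181 (Q = (-2*(-181))/2 = (½)*362 = 181)
(-5*h(5) + Q)*154 = (-5*5 + 181)*154 = (-25 + 181)*154 = 156*154 = 24024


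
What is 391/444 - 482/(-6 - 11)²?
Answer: -101009/128316 ≈ -0.78719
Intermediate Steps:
391/444 - 482/(-6 - 11)² = 391*(1/444) - 482/((-17)²) = 391/444 - 482/289 = -101009/128316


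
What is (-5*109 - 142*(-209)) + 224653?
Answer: 253786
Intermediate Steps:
(-5*109 - 142*(-209)) + 224653 = (-545 + 29678) + 224653 = 29133 + 224653 = 253786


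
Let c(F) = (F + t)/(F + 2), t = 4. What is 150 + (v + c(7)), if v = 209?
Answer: 3242/9 ≈ 360.22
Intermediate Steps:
c(F) = (4 + F)/(2 + F) (c(F) = (F + 4)/(F + 2) = (4 + F)/(2 + F))
150 + (v + c(7)) = 150 + (209 + (4 + 7)/(2 + 7)) = 150 + (209 + 11/9) = 150 + 1892/9 = 3242/9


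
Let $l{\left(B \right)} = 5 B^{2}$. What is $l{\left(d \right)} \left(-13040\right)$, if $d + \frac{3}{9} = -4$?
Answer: $- \frac{11018800}{9} \approx -1.2243 \cdot 10^{6}$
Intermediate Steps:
$d = - \frac{13}{3}$ ($d = - \frac{1}{3} - 4 = - \frac{13}{3} \approx -4.3333$)
$l{\left(d \right)} \left(-13040\right) = 5 \left(- \frac{13}{3}\right)^{2} \left(-13040\right) = 5 \cdot \frac{169}{9} \left(-13040\right) = \frac{845}{9} \left(-13040\right) = - \frac{11018800}{9}$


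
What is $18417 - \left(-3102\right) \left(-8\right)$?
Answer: $-6399$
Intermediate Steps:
$18417 - \left(-3102\right) \left(-8\right) = 18417 - 24816 = -6399$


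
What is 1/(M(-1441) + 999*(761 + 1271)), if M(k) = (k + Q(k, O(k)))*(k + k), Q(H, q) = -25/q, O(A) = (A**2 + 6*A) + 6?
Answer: 2067841/12785316226180 ≈ 1.6174e-7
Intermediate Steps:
O(A) = 6 + A**2 + 6*A
M(k) = 2*k*(k - 25/(6 + k**2 + 6*k)) (M(k) = (k - 25/(6 + k**2 + 6*k))*(k + k) = (k - 25/(6 + k**2 + 6*k))*(2*k) = 2*k*(k - 25/(6 + k**2 + 6*k)))
1/(M(-1441) + 999*(761 + 1271)) = 1/(2*(-1441)*(-25 - 1441*(6 + (-1441)**2 + 6*(-1441)))/(6 + (-1441)**2 + 6*(-1441)) + 999*(761 + 1271)) = 1/(2*(-1441)*(-25 - 1441*(6 + 2076481 - 8646))/(6 + 2076481 - 8646) + 999*2032) = 1/(2*(-1441)*(-25 - 1441*2067841)/2067841 + 2029968) = 1/(2*(-1441)*(1/2067841)*(-25 - 2979758881) + 2029968) = 1/(2*(-1441)*(1/2067841)*(-2979758906) + 2029968) = 1/(8587665167092/2067841 + 2029968) = 1/(12785316226180/2067841) = 2067841/12785316226180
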